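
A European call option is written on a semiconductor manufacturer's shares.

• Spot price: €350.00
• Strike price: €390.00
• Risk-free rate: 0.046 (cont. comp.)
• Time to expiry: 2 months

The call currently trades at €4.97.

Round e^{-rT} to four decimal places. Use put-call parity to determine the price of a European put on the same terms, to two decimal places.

€42.01

e^(−rT) = e^(−0.046·0.1667) = 0.9924
Put-call parity: C − P = S − K·e^(−rT) = 350 − 390·0.9924 = 350 − 387.0360 = -37.0360
P = C − (C − P) = 4.97 − (-37.0360) = 42.0060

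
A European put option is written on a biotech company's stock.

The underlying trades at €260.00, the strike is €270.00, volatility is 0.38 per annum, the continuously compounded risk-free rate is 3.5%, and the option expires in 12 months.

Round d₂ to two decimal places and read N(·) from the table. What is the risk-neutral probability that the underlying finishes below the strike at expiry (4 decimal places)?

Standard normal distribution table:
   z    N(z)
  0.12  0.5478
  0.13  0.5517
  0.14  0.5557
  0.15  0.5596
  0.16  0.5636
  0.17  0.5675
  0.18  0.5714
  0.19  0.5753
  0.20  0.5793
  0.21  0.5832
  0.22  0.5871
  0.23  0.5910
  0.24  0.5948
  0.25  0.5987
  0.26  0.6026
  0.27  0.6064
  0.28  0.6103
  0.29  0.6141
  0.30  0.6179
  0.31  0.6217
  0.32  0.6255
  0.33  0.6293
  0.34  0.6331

σ√T = 0.38 × 1.0000 = 0.3800
d₁ = [ln(260/270) + (0.035 + 0.38²/2)·1] / 0.3800 = [-0.0377 + 0.1072] / 0.3800 = 0.1828 → 0.18
d₂ = d₁ − σ√T = 0.1828 − 0.3800 = -0.1972 → -0.20
Risk-neutral Pr[S_T < K] = N(−d₂) = N(0.20) = 0.5793

0.5793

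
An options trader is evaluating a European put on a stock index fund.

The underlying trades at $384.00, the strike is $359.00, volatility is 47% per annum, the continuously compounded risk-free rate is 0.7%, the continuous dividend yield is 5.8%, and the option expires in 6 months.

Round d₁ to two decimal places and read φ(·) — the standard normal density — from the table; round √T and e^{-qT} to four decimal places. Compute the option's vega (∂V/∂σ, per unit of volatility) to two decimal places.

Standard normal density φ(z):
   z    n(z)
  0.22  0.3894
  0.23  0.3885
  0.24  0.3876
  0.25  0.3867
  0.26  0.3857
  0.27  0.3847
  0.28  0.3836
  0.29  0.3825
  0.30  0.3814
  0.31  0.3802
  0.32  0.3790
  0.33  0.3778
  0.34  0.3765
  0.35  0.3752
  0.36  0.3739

σ√T = 0.47 × 0.7071 = 0.3323
d₁ = [ln(384/359) + (0.007 − 0.058 + 0.47²/2)·0.5] / 0.3323 = [0.0673 + 0.0297] / 0.3323 = 0.2920 → 0.29
√T = √0.5 = 0.7071
φ(d₁) = φ(0.29) = 0.3825
e^(−qT) = e^(−0.058·0.5) = 0.9714
vega = S·e^(−qT)·φ(d₁)·√T = 384·0.9714·0.3825·0.7071 = 100.8885

100.89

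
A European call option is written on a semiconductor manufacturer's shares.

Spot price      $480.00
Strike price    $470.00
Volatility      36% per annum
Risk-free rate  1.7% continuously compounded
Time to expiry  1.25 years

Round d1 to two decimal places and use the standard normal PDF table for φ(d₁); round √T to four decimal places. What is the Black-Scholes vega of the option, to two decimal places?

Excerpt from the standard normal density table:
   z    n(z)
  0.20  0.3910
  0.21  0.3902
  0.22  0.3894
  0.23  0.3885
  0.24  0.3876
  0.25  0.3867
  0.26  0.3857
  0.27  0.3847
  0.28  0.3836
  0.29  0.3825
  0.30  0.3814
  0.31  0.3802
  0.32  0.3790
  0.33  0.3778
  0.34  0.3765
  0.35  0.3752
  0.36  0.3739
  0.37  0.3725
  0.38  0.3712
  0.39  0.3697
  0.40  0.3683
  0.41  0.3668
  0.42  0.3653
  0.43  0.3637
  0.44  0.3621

σ√T = 0.36 × 1.1180 = 0.4025
ln(S/K) + (r + σ²/2)T = ln(480/470) + (0.017 + 0.36²/2)·1.25 = 0.0211 + 0.1022 = 0.1233
d₁ = 0.1233 / 0.4025 = 0.3063 ⇒ 0.31
√T = √1.25 = 1.1180
φ(d₁) = φ(0.31) = 0.3802
vega = S·φ(d₁)·√T = 480·0.3802·1.1180 = 204.0305

204.03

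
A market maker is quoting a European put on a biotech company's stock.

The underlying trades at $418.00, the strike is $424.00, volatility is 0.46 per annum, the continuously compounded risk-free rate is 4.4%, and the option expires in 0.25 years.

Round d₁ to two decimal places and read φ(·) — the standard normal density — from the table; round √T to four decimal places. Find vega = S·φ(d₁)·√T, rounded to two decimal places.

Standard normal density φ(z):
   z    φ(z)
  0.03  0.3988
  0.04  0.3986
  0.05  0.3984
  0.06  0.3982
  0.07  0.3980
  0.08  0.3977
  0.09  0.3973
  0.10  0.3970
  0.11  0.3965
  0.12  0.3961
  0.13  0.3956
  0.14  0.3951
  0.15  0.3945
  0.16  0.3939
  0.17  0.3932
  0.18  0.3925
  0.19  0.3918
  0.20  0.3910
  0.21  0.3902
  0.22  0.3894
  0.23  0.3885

82.97

σ√T = 0.46·√0.25 = 0.2300
ln(S/K) + (r + σ²/2)T = ln(418/424) + (0.044 + 0.46²/2)·0.25 = -0.0143 + 0.0374 = 0.0232
d₁ = 0.0232 / 0.2300 = 0.1009 → 0.10
√T = √0.25 = 0.5000
φ(d₁) = φ(0.10) = 0.3970
vega = S·φ(d₁)·√T = 418·0.3970·0.5000 = 82.9730
(The call has the same vega.)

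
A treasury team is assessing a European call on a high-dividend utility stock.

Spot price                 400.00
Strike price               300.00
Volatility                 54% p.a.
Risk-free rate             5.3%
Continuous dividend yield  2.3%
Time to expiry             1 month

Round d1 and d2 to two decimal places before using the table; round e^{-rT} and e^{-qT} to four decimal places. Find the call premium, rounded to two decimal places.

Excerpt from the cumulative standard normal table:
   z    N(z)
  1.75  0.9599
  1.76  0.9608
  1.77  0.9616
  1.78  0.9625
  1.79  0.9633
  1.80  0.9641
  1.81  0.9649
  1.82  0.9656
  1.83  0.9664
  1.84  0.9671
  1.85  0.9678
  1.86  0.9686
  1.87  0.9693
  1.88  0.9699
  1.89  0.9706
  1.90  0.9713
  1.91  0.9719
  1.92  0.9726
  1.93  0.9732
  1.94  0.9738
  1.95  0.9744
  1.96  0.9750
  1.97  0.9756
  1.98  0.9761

101.30

T = 0.08333;  σ√T = 0.1559
d₁ = [ln(400/300) + (0.053 − 0.023 + ½·0.54²)·0.08333] / (σ√T) = (0.2877 + 0.0146) / 0.1559 = 1.9395 → 1.94
d₂ = 1.9395 − 0.1559 = 1.7836 → 1.78
exp(−qT) = exp(−0.023·0.08333) = 0.9981;  exp(−rT) = exp(−0.053·0.08333) = 0.9956
N(d₁) = N(1.94) = 0.9738;  N(d₂) = N(1.78) = 0.9625
C = 400·0.9981·0.9738 − 300·0.9956·0.9625 = 388.7799 − 287.4795 = 101.3004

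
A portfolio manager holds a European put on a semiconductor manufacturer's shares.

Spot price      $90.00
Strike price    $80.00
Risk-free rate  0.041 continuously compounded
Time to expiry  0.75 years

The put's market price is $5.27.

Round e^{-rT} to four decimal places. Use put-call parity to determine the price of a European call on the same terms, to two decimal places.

$17.69

e^(−rT) = e^(−0.041·0.75) = 0.9697
Put-call parity: C − P = S − K·e^(−rT) = 90 − 80·0.9697 = 90 − 77.5760 = 12.4240
C = P + (C − P) = 5.27 + (12.4240) = 17.6940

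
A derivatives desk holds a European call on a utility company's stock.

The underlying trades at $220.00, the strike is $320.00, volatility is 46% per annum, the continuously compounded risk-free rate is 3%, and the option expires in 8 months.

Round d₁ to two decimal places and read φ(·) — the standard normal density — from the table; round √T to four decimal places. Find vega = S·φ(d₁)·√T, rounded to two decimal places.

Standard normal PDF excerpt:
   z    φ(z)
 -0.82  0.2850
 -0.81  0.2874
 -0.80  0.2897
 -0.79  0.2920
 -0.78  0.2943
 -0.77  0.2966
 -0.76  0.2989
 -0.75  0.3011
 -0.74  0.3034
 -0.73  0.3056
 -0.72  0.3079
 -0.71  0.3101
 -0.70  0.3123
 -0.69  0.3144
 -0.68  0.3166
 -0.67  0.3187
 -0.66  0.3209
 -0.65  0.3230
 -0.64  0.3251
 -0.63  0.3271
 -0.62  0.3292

53.69

T = 0.6667;  σ√T = 0.3756
ln(S/K) + (r + σ²/2)T = ln(220/320) + (0.03 + 0.46²/2)·0.6667 = -0.3747 + 0.0905 = -0.2842
d₁ = -0.2842 / 0.3756 = -0.7566 ≈ -0.76
√T = √0.6667 = 0.8165
φ(d₁) = φ(-0.76) = 0.2989
vega = S·φ(d₁)·√T = 220·0.2989·0.8165 = 53.6914
(The put has the same vega.)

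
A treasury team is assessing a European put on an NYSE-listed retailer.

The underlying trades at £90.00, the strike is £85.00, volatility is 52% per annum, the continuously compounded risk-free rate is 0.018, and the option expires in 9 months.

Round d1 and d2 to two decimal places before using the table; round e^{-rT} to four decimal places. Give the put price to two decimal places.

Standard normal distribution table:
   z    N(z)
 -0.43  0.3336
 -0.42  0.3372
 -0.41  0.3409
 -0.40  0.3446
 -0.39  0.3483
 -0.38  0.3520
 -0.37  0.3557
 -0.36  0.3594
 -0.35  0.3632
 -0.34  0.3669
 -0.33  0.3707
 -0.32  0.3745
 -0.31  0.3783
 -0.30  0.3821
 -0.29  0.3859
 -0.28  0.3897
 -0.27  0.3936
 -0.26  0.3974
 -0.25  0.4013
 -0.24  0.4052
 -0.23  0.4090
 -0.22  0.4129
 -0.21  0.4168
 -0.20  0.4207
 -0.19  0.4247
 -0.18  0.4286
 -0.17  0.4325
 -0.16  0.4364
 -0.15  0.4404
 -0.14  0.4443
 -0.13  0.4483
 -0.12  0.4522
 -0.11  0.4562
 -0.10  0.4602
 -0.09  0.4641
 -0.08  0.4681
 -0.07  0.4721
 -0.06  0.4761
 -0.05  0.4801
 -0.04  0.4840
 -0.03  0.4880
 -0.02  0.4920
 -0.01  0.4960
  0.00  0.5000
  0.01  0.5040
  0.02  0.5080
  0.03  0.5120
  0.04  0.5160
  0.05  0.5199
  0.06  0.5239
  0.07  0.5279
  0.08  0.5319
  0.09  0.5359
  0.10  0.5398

£12.59

σ√T = 0.52 × 0.8660 = 0.4503
ln(S/K) + (r + σ²/2)T = ln(90/85) + (0.018 + 0.52²/2)·0.75 = 0.0572 + 0.1149 = 0.1721
d₁ = 0.1721 / 0.4503 = 0.3821 ⇒ 0.38
d₂ = d₁ − σ√T = 0.3821 − 0.4503 = -0.0683 ⇒ -0.07
e^(−rT) = e^(−0.018·0.75) = 0.9866
N(−d₂) = N(0.07) = 0.5279;  N(−d₁) = N(-0.38) = 0.3520
P = 85·0.9866·0.5279 − 90·0.3520 = 44.2702 − 31.6800 = 12.5902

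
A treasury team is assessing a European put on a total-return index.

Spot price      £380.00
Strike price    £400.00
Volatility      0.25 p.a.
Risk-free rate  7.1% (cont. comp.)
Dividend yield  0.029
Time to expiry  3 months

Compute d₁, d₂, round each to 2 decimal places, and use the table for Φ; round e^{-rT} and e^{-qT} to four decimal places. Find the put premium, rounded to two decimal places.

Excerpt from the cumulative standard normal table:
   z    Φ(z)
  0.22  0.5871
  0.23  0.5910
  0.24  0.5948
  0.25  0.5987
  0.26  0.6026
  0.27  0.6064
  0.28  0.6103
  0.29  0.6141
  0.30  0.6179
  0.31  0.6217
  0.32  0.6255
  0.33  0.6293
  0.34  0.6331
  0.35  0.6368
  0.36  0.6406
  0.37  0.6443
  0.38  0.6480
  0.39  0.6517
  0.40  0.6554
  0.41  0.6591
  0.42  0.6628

£28.75

T = 0.25;  σ√T = 0.1250
d₁ = [ln(380/400) + (0.071 − 0.029 + ½·0.25²)·0.25] / (σ√T) = (-0.0513 + 0.0183) / 0.1250 = -0.2638 which rounds to -0.26
d₂ = -0.2638 − 0.1250 = -0.3888 which rounds to -0.39
exp(−qT) = exp(−0.029·0.25) = 0.9928;  exp(−rT) = exp(−0.071·0.25) = 0.9824
N(−d₂) = N(0.39) = 0.6517;  N(−d₁) = N(0.26) = 0.6026
P = 400·0.9824·0.6517 − 380·0.9928·0.6026 = 256.0920 − 227.3393 = 28.7527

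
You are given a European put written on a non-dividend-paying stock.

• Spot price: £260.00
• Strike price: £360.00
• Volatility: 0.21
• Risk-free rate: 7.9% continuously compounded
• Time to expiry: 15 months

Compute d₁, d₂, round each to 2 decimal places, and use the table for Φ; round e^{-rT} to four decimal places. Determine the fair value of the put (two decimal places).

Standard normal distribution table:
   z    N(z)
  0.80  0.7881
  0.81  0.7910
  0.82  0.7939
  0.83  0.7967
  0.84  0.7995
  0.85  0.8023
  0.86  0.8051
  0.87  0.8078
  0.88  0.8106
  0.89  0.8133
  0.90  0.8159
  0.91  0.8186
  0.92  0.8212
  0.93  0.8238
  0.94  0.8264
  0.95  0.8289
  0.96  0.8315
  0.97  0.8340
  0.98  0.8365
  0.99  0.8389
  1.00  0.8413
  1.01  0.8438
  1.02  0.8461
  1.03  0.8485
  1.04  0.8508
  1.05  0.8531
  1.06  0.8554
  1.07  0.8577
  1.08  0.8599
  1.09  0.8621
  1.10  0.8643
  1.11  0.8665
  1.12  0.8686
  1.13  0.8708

T = 1.25;  σ√T = 0.2348
d₁ = [ln(260/360) + (0.079 + ½·0.21²)·1.25] / (σ√T) = (-0.3254 + 0.1263) / 0.2348 = -0.8480 which rounds to -0.85
d₂ = -0.8480 − 0.2348 = -1.0828 which rounds to -1.08
e^(−rT) = e^(−0.079·1.25) = 0.9060
N(−d₂) = N(1.08) = 0.8599;  N(−d₁) = N(0.85) = 0.8023
P = 360·0.9060·0.8599 − 260·0.8023 = 280.4650 − 208.5980 = 71.8670

£71.87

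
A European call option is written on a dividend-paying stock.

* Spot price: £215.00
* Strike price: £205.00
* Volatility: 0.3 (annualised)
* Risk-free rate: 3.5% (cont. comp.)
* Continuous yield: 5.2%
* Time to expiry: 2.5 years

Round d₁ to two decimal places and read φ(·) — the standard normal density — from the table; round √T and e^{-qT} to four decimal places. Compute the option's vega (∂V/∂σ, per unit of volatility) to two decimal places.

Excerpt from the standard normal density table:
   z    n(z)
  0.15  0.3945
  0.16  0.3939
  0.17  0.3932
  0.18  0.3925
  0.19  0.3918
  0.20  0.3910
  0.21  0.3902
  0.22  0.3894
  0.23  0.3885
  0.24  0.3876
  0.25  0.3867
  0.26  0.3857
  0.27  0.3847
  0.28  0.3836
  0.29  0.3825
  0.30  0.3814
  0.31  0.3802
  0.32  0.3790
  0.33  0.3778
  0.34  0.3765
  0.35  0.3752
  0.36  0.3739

115.43

σ√T = 0.3 × 1.5811 = 0.4743
d₁ = [ln(215/205) + (0.035 − 0.052 + 0.3²/2)·2.5] / 0.4743 = [0.0476 + 0.0700] / 0.4743 = 0.2480 which rounds to 0.25
√T = √2.5 = 1.5811
φ(d₁) = φ(0.25) = 0.3867
e^(−qT) = e^(−0.052·2.5) = 0.8781
vega = S·e^(−qT)·φ(d₁)·√T = 215·0.8781·0.3867·1.5811 = 115.4293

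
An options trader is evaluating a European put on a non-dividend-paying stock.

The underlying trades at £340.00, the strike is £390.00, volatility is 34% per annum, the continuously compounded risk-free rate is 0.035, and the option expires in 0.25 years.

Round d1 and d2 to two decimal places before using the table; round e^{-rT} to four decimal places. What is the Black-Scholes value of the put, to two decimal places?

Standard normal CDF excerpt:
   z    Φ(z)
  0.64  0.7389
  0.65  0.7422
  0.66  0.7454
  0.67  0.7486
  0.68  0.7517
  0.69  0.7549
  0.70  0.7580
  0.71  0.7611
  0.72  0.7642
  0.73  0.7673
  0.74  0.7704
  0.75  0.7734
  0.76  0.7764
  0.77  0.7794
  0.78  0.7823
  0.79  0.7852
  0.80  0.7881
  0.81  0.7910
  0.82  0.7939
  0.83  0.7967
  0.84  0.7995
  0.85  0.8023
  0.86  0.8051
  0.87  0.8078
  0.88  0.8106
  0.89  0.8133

£54.57

T = 0.25;  σ√T = 0.1700
ln(S/K) + (r + σ²/2)T = ln(340/390) + (0.035 + 0.34²/2)·0.25 = -0.1372 + 0.0232 = -0.1140
d₁ = -0.1140 / 0.1700 = -0.6706 ≈ -0.67
d₂ = d₁ − σ√T = -0.6706 − 0.1700 = -0.8406 ≈ -0.84
e^(−rT) = e^(−0.035·0.25) = 0.9913
N(−d₂) = N(0.84) = 0.7995;  N(−d₁) = N(0.67) = 0.7486
P = 390·0.9913·0.7995 − 340·0.7486 = 309.0923 − 254.5240 = 54.5683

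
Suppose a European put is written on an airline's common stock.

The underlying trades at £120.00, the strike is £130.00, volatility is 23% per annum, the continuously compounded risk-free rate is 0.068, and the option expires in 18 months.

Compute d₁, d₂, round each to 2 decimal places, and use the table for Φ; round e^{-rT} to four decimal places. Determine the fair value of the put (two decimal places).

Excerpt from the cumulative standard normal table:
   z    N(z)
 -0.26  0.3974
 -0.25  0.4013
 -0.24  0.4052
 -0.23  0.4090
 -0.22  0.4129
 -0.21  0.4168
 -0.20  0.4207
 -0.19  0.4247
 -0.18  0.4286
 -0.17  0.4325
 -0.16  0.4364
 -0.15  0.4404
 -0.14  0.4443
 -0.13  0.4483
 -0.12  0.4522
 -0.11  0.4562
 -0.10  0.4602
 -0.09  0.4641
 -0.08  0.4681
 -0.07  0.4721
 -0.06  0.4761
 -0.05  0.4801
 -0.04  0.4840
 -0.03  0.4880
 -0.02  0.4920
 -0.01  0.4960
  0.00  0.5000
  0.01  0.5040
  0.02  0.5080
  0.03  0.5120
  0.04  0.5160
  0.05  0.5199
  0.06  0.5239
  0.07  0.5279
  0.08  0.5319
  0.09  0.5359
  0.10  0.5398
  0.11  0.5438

£11.95

σ√T = 0.23 × 1.2247 = 0.2817
d₁ = [ln(120/130) + (0.068 + 0.23²/2)·1.5] / 0.2817 = [-0.0800 + 0.1417] / 0.2817 = 0.2188 which rounds to 0.22
d₂ = d₁ − σ√T = 0.2188 − 0.2817 = -0.0629 which rounds to -0.06
exp(−rT) = exp(−0.068·1.5) = 0.9030
N(−d₂) = N(0.06) = 0.5239;  N(−d₁) = N(-0.22) = 0.4129
P = 130·0.9030·0.5239 − 120·0.4129 = 61.5006 − 49.5480 = 11.9526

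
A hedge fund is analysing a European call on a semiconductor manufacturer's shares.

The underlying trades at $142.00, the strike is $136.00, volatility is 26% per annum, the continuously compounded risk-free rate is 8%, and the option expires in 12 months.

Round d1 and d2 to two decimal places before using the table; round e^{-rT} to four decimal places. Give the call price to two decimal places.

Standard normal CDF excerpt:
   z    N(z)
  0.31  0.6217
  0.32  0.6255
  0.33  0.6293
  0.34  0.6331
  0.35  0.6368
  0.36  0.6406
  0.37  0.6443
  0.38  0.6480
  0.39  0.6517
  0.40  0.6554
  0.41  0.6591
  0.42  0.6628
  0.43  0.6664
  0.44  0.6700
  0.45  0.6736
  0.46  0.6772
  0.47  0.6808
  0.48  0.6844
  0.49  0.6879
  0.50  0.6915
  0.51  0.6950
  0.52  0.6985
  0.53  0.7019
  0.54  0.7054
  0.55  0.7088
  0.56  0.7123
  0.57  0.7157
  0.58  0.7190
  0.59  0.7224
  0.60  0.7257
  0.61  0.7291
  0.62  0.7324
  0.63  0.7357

$23.57

σ√T = 0.26·√1 = 0.2600
d₁ = [ln(142/136) + (0.08 + 0.26²/2)·1] / 0.2600 = [0.0432 + 0.1138] / 0.2600 = 0.6037 ≈ 0.60
d₂ = d₁ − σ√T = 0.6037 − 0.2600 = 0.3437 ≈ 0.34
exp(−rT) = exp(−0.08·1) = 0.9231
N(d₁) = N(0.60) = 0.7257;  N(d₂) = N(0.34) = 0.6331
C = 142·0.7257 − 136·0.9231·0.6331 = 103.0494 − 79.4804 = 23.5690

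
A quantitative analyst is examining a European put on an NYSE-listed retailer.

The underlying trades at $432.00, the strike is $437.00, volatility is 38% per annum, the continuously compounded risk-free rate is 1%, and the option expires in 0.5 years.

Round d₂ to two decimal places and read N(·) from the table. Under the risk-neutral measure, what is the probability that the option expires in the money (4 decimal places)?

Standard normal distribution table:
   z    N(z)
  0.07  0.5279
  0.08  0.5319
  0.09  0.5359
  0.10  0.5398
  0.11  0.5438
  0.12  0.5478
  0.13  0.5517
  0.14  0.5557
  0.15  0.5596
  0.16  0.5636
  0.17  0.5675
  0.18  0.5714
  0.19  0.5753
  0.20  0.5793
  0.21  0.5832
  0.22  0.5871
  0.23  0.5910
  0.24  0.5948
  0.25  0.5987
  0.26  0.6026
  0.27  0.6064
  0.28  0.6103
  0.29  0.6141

0.5636

T = 0.5;  σ√T = 0.2687
d₁ = [ln(432/437) + (0.01 + ½·0.38²)·0.5] / (σ√T) = (-0.0115 + 0.0411) / 0.2687 = 0.1101 which rounds to 0.11
d₂ = 0.1101 − 0.2687 = -0.1586 which rounds to -0.16
Risk-neutral Pr[S_T < K] = N(−d₂) = N(0.16) = 0.5636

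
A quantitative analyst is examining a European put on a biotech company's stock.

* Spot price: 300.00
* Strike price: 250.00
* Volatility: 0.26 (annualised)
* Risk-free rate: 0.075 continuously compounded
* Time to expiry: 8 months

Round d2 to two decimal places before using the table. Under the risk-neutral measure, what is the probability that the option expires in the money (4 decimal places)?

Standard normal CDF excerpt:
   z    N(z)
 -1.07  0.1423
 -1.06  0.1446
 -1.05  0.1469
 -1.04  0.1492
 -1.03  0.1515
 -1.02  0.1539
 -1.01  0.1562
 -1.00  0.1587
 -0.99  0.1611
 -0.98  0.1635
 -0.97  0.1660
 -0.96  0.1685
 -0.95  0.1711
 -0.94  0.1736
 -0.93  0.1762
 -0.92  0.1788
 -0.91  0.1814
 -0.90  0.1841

σ√T = 0.26·√0.6667 = 0.2123
d₁ = [ln(300/250) + (0.075 + 0.26²/2)·0.6667] / 0.2123 = [0.1823 + 0.0725] / 0.2123 = 1.2005 ≈ 1.20
d₂ = d₁ − σ√T = 1.2005 − 0.2123 = 0.9882 ≈ 0.99
Pr(exercise) under Q = N(−d₂) = N(-0.99) = 0.1611

0.1611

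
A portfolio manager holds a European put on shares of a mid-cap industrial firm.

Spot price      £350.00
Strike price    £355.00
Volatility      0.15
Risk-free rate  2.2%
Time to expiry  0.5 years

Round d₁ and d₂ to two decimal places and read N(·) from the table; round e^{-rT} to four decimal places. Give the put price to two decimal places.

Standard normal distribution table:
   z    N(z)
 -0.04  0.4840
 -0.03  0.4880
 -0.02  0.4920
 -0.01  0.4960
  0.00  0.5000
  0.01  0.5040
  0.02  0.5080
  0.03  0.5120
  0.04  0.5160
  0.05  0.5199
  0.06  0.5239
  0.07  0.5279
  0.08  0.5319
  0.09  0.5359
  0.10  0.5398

σ√T = 0.15 × 0.7071 = 0.1061
ln(S/K) + (r + σ²/2)T = ln(350/355) + (0.022 + 0.15²/2)·0.5 = -0.0142 + 0.0166 = 0.0024
d₁ = 0.0024 / 0.1061 = 0.0230 ≈ 0.02
d₂ = d₁ − σ√T = 0.0230 − 0.1061 = -0.0831 ≈ -0.08
exp(−rT) = exp(−0.022·0.5) = 0.9891
N(−d₂) = N(0.08) = 0.5319;  N(−d₁) = N(-0.02) = 0.4920
P = 355·0.9891·0.5319 − 350·0.4920 = 186.7663 − 172.2000 = 14.5663

£14.57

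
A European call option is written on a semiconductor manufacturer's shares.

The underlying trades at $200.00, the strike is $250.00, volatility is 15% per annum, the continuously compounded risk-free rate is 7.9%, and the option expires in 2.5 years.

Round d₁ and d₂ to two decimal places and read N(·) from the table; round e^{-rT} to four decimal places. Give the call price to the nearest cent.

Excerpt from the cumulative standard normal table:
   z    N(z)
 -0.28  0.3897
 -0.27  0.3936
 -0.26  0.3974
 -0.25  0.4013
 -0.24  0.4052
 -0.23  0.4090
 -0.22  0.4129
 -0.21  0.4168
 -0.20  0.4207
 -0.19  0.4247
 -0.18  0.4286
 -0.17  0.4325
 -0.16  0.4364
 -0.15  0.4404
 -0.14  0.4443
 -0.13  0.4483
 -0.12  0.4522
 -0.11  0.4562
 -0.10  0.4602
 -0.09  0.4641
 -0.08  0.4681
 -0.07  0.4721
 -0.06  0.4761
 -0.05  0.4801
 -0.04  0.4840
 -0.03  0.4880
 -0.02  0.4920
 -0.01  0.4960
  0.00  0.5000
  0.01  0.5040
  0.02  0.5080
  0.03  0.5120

σ√T = 0.15·√2.5 = 0.2372
d₁ = [ln(200/250) + (0.079 + ½·0.15²)·2.5] / (σ√T) = (-0.2231 + 0.2256) / 0.2372 = 0.0105 which rounds to 0.01
d₂ = 0.0105 − 0.2372 = -0.2267 which rounds to -0.23
exp(−rT) = exp(−0.079·2.5) = 0.8208
N(d₁) = N(0.01) = 0.5040;  N(d₂) = N(-0.23) = 0.4090
C = 200·0.5040 − 250·0.8208·0.4090 = 100.8000 − 83.9268 = 16.8732

$16.87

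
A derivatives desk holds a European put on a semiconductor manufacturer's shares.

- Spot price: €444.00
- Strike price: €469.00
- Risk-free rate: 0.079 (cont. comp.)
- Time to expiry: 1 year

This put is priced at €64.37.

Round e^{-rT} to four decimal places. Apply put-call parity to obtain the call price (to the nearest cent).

e^(−rT) = e^(−0.079·1) = 0.9240
Put-call parity: C − P = S − K·e^(−rT) = 444 − 469·0.9240 = 444 − 433.3560 = 10.6440
C = P + (C − P) = 64.37 + (10.6440) = 75.0140

€75.01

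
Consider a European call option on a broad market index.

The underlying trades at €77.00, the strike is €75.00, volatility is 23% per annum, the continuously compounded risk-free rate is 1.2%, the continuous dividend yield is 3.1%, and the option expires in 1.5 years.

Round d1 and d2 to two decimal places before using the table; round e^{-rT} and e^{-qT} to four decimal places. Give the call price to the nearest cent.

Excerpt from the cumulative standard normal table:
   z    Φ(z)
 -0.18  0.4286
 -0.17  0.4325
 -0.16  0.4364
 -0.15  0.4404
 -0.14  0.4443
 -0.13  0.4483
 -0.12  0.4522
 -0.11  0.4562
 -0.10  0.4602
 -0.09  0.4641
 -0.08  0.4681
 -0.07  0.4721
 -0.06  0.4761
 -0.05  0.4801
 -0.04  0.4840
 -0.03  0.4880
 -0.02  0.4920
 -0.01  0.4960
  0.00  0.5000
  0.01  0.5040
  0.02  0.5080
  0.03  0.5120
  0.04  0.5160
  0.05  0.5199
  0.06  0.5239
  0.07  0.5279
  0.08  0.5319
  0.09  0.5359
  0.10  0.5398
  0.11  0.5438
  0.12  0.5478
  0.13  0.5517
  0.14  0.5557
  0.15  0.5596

€8.11

σ√T = 0.23·√1.5 = 0.2817
d₁ = [ln(77/75) + (0.012 − 0.031 + 0.23²/2)·1.5] / 0.2817 = [0.0263 + 0.0112] / 0.2817 = 0.1331 which rounds to 0.13
d₂ = d₁ − σ√T = 0.1331 − 0.2817 = -0.1486 which rounds to -0.15
exp(−qT) = exp(−0.031·1.5) = 0.9546;  exp(−rT) = exp(−0.012·1.5) = 0.9822
N(d₁) = N(0.13) = 0.5517;  N(d₂) = N(-0.15) = 0.4404
C = 77·0.9546·0.5517 − 75·0.9822·0.4404 = 40.5523 − 32.4421 = 8.1102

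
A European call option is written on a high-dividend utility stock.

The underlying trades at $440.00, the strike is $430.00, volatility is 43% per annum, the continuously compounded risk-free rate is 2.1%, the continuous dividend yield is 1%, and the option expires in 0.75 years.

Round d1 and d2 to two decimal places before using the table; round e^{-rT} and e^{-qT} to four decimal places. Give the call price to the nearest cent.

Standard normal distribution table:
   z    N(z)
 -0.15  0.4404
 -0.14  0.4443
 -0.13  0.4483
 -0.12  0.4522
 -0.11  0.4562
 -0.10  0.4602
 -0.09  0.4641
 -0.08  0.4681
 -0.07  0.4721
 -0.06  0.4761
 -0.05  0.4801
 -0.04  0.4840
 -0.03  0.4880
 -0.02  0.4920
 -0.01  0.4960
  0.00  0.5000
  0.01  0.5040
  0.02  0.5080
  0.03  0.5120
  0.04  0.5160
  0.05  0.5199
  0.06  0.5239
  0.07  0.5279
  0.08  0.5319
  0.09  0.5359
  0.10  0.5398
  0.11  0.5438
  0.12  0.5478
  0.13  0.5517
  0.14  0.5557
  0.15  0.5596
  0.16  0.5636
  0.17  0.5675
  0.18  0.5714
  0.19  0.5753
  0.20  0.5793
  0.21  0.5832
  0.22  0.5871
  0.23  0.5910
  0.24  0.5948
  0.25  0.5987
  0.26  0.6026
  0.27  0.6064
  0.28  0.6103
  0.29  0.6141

σ√T = 0.43·√0.75 = 0.3724
d₁ = [ln(440/430) + (0.021 − 0.01 + 0.43²/2)·0.75] / 0.3724 = [0.0230 + 0.0776] / 0.3724 = 0.2701 ≈ 0.27
d₂ = d₁ − σ√T = 0.2701 − 0.3724 = -0.1023 ≈ -0.10
exp(−qT) = exp(−0.01·0.75) = 0.9925;  exp(−rT) = exp(−0.021·0.75) = 0.9844
N(d₁) = N(0.27) = 0.6064;  N(d₂) = N(-0.10) = 0.4602
C = 440·0.9925·0.6064 − 430·0.9844·0.4602 = 264.8149 − 194.7990 = 70.0159

$70.02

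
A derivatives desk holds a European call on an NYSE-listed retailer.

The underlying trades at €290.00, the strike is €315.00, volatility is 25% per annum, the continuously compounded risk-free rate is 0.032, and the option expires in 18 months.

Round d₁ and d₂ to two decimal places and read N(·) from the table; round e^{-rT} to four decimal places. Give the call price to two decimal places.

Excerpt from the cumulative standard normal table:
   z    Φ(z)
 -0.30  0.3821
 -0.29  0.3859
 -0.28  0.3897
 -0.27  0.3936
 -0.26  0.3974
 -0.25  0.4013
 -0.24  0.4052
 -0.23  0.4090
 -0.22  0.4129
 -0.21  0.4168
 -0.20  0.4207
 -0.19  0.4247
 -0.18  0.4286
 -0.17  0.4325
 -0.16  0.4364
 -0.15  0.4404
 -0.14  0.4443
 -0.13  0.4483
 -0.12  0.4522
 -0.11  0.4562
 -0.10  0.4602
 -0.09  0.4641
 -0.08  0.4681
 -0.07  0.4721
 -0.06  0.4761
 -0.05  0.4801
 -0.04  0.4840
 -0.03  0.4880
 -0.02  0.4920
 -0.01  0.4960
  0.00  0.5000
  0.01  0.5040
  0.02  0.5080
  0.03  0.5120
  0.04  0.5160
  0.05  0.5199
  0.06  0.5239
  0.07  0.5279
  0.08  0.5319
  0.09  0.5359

€31.47

T = 1.5;  σ√T = 0.3062
ln(S/K) + (r + σ²/2)T = ln(290/315) + (0.032 + 0.25²/2)·1.5 = -0.0827 + 0.0949 = 0.0122
d₁ = 0.0122 / 0.3062 = 0.0398 → 0.04
d₂ = d₁ − σ√T = 0.0398 − 0.3062 = -0.2664 → -0.27
e^(−rT) = e^(−0.032·1.5) = 0.9531
N(d₁) = N(0.04) = 0.5160;  N(d₂) = N(-0.27) = 0.3936
C = 290·0.5160 − 315·0.9531·0.3936 = 149.6400 − 118.1692 = 31.4708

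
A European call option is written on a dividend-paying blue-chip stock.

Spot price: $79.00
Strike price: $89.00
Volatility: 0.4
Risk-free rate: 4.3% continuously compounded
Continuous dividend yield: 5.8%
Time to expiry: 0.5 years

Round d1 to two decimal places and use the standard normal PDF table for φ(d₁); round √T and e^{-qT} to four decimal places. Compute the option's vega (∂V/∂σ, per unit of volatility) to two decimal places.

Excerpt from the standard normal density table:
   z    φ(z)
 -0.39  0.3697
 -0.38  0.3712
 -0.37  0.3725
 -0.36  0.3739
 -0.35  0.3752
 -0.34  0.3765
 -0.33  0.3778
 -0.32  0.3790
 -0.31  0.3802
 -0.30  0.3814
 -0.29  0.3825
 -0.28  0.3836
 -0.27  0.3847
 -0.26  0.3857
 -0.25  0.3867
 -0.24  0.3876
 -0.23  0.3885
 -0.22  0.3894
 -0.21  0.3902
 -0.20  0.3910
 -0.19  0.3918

20.63

T = 0.5;  σ√T = 0.2828
d₁ = [ln(79/89) + (0.043 − 0.058 + ½·0.4²)·0.5] / (σ√T) = (-0.1192 + 0.0325) / 0.2828 = -0.3065 which rounds to -0.31
√T = √0.5 = 0.7071
φ(d₁) = φ(-0.31) = 0.3802
e^(−qT) = e^(−0.058·0.5) = 0.9714
vega = S·e^(−qT)·φ(d₁)·√T = 79·0.9714·0.3802·0.7071 = 20.6309
(Call and put vega coincide under Black-Scholes.)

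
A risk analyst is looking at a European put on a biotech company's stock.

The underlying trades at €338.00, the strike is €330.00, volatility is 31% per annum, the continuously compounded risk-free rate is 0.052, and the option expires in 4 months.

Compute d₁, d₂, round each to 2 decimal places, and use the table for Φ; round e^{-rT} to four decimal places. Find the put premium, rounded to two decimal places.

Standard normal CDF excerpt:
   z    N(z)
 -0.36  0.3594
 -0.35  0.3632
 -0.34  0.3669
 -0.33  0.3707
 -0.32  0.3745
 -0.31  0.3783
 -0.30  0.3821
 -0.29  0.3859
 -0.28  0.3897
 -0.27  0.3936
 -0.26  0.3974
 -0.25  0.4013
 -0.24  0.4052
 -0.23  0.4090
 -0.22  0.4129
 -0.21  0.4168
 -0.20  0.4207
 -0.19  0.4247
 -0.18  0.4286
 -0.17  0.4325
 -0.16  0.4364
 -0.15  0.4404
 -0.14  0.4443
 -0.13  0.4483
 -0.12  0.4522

€17.52

σ√T = 0.31·√0.3333 = 0.1790
d₁ = [ln(338/330) + (0.052 + 0.31²/2)·0.3333] / 0.1790 = [0.0240 + 0.0333] / 0.1790 = 0.3202 ≈ 0.32
d₂ = d₁ − σ√T = 0.3202 − 0.1790 = 0.1412 ≈ 0.14
e^(−rT) = e^(−0.052·0.3333) = 0.9828
N(−d₂) = N(-0.14) = 0.4443;  N(−d₁) = N(-0.32) = 0.3745
P = 330·0.9828·0.4443 − 338·0.3745 = 144.0972 − 126.5810 = 17.5162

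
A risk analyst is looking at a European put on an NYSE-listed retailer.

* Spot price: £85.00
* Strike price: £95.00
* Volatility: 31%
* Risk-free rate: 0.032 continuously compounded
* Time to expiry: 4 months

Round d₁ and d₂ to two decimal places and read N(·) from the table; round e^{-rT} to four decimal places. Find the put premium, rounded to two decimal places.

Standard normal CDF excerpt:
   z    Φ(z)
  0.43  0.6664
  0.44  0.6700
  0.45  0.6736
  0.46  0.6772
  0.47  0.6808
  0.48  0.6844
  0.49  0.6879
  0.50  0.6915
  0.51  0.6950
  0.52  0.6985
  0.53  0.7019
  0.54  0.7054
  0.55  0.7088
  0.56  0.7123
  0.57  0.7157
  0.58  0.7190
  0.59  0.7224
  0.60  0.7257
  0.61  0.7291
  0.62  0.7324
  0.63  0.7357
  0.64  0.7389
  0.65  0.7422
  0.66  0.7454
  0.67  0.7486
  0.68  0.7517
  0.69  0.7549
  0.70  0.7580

T = 0.3333;  σ√T = 0.1790
d₁ = [ln(85/95) + (0.032 + 0.31²/2)·0.3333] / 0.1790 = [-0.1112 + 0.0267] / 0.1790 = -0.4724 which rounds to -0.47
d₂ = d₁ − σ√T = -0.4724 − 0.1790 = -0.6513 which rounds to -0.65
exp(−rT) = exp(−0.032·0.3333) = 0.9894
N(−d₂) = N(0.65) = 0.7422;  N(−d₁) = N(0.47) = 0.6808
P = 95·0.9894·0.7422 − 85·0.6808 = 69.7616 − 57.8680 = 11.8936

£11.89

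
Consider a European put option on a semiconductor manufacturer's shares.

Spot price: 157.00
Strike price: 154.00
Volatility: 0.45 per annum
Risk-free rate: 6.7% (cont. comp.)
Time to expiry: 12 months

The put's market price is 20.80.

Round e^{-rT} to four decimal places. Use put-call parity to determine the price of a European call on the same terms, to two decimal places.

33.78

e^(−rT) = e^(−0.067·1) = 0.9352
Put-call parity: C − P = S − K·e^(−rT) = 157 − 154·0.9352 = 157 − 144.0208 = 12.9792
C = P + (C − P) = 20.80 + (12.9792) = 33.7792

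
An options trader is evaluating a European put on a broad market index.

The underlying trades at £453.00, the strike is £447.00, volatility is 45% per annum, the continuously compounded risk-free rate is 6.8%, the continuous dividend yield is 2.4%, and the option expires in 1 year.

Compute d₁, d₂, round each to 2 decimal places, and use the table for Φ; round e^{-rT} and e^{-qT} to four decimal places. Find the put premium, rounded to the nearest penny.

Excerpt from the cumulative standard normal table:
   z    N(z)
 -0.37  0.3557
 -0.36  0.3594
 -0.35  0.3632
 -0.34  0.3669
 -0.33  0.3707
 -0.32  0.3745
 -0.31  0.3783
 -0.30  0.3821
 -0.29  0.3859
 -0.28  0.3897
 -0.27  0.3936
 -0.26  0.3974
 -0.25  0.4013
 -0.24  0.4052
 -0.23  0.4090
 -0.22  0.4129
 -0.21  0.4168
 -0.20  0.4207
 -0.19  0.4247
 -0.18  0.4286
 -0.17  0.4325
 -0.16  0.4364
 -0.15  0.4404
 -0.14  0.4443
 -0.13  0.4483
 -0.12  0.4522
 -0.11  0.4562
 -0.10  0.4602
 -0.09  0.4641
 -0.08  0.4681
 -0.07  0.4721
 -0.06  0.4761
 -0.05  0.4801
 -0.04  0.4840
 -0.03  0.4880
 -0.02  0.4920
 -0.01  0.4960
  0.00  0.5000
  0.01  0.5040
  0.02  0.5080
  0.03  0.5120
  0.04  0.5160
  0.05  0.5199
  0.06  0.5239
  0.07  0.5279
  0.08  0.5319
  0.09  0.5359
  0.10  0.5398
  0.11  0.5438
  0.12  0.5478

T = 1;  σ√T = 0.4500
d₁ = [ln(453/447) + (0.068 − 0.024 + 0.45²/2)·1] / 0.4500 = [0.0133 + 0.1453] / 0.4500 = 0.3524 → 0.35
d₂ = d₁ − σ√T = 0.3524 − 0.4500 = -0.0976 → -0.10
e^(−qT) = e^(−0.024·1) = 0.9763;  e^(−rT) = e^(−0.068·1) = 0.9343
N(−d₂) = N(0.10) = 0.5398;  N(−d₁) = N(-0.35) = 0.3632
P = 447·0.9343·0.5398 − 453·0.9763·0.3632 = 225.4378 − 160.6302 = 64.8076

£64.81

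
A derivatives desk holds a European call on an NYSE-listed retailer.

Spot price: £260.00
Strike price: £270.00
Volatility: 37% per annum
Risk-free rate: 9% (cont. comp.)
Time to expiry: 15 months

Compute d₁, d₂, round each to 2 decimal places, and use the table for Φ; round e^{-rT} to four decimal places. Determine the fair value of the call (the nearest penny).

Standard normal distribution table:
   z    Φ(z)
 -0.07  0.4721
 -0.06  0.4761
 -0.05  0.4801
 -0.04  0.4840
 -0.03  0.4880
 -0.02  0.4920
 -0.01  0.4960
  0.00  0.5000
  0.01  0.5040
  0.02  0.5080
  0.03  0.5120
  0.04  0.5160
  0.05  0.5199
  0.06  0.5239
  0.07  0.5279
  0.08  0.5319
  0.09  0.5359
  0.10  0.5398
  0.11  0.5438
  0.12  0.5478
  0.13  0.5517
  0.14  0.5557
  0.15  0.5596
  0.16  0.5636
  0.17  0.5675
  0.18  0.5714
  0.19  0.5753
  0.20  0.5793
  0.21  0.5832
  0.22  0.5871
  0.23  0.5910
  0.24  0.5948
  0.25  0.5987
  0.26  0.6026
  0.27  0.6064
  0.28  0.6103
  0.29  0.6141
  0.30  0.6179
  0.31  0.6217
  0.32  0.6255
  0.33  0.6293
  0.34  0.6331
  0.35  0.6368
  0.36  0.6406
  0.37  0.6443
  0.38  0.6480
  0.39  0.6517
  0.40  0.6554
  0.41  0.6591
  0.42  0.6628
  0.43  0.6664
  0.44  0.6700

T = 1.25;  σ√T = 0.4137
d₁ = [ln(260/270) + (0.09 + 0.37²/2)·1.25] / 0.4137 = [-0.0377 + 0.1981] / 0.4137 = 0.3876 → 0.39
d₂ = d₁ − σ√T = 0.3876 − 0.4137 = -0.0261 → -0.03
e^(−rT) = e^(−0.09·1.25) = 0.8936
N(d₁) = N(0.39) = 0.6517;  N(d₂) = N(-0.03) = 0.4880
C = 260·0.6517 − 270·0.8936·0.4880 = 169.4420 − 117.7407 = 51.7013

£51.70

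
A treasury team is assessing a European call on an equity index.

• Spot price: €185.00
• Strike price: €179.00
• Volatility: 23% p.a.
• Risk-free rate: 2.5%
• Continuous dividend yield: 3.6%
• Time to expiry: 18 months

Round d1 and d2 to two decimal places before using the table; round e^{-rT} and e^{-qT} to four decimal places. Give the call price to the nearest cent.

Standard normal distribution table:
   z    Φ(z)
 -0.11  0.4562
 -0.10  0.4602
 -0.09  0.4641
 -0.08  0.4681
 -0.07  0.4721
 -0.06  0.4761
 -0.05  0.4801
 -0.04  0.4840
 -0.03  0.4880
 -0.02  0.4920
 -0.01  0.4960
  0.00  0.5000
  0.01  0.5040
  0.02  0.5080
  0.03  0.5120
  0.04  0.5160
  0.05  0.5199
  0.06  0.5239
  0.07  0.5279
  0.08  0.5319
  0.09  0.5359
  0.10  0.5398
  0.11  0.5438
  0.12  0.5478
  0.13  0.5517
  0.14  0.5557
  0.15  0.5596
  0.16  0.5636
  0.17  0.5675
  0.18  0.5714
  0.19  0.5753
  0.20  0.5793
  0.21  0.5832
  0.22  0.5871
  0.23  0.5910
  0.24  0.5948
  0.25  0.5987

€20.83

σ√T = 0.23·√1.5 = 0.2817
d₁ = [ln(185/179) + (0.025 − 0.036 + 0.23²/2)·1.5] / 0.2817 = [0.0330 + 0.0232] / 0.2817 = 0.1993 ⇒ 0.20
d₂ = d₁ − σ√T = 0.1993 − 0.2817 = -0.0824 ⇒ -0.08
exp(−qT) = exp(−0.036·1.5) = 0.9474;  exp(−rT) = exp(−0.025·1.5) = 0.9632
C = 185·0.9474·N(0.20) − 179·0.9632·N(-0.08) = 185·0.9474·0.5793 − 179·0.9632·0.4681 = 101.5333 − 80.7064 = 20.8269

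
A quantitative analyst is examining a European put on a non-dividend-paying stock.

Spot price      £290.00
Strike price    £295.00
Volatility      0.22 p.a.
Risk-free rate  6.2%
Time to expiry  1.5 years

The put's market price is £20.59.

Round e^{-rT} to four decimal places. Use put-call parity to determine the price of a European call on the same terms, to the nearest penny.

e^(−rT) = e^(−0.062·1.5) = 0.9112
Put-call parity: C − P = S − K·e^(−rT) = 290 − 295·0.9112 = 290 − 268.8040 = 21.1960
C = P + (C − P) = 20.59 + (21.1960) = 41.7860

£41.79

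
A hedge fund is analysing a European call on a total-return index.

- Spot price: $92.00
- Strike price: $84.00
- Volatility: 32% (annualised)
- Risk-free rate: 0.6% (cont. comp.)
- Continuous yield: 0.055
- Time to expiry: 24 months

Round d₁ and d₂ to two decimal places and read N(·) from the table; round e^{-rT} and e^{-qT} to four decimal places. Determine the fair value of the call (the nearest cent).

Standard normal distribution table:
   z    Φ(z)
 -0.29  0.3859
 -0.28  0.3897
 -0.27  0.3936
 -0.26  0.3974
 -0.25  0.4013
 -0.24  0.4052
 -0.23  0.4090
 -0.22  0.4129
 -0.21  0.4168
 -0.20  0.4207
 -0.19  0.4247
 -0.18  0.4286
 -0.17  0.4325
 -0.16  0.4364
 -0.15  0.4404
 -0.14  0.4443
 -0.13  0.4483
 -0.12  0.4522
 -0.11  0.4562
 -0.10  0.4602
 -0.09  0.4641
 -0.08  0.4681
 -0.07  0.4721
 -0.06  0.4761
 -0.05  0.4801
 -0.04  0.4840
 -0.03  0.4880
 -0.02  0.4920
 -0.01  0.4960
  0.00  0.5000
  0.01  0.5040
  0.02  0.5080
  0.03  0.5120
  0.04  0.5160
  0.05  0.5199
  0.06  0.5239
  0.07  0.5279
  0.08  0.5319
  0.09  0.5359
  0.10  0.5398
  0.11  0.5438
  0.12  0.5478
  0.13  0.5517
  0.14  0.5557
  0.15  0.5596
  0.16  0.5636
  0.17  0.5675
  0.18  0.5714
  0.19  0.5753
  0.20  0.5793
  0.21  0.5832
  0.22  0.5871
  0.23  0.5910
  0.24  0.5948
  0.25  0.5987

$14.43

σ√T = 0.32 × 1.4142 = 0.4525
d₁ = [ln(92/84) + (0.006 − 0.055 + 0.32²/2)·2] / 0.4525 = [0.0910 + 0.0044] / 0.4525 = 0.2107 ≈ 0.21
d₂ = d₁ − σ√T = 0.2107 − 0.4525 = -0.2418 ≈ -0.24
exp(−qT) = exp(−0.055·2) = 0.8958;  exp(−rT) = exp(−0.006·2) = 0.9881
N(d₁) = N(0.21) = 0.5832;  N(d₂) = N(-0.24) = 0.4052
C = 92·0.8958·0.5832 − 84·0.9881·0.4052 = 48.0636 − 33.6318 = 14.4318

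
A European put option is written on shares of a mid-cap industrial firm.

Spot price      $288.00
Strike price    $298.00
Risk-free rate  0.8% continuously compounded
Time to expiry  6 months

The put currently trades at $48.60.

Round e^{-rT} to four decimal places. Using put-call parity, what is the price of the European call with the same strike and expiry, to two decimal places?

$39.79

e^(−rT) = e^(−0.008·0.5) = 0.9960
Put-call parity: C − P = S − K·e^(−rT) = 288 − 298·0.9960 = 288 − 296.8080 = -8.8080
C = P + (C − P) = 48.60 + (-8.8080) = 39.7920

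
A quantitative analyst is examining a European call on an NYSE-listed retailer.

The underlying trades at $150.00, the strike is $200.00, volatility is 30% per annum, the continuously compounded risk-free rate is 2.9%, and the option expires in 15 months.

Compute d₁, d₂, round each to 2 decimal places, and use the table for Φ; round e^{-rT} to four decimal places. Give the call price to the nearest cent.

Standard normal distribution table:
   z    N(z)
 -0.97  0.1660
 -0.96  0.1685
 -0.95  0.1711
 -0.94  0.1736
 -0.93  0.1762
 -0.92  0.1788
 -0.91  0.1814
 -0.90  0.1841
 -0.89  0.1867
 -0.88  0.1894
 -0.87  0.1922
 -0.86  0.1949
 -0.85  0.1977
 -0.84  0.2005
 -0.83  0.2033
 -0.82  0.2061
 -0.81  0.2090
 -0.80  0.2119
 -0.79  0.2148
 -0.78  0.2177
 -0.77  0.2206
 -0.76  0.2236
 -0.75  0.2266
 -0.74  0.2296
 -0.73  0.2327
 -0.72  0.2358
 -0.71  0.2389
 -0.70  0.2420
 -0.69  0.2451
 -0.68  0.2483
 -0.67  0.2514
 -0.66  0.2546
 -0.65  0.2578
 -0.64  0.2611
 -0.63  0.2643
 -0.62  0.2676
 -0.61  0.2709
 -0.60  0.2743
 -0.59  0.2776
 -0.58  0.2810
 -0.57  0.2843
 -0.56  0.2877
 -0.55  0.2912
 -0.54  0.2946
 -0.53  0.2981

$7.66

σ√T = 0.3·√1.25 = 0.3354
d₁ = [ln(150/200) + (0.029 + ½·0.3²)·1.25] / (σ√T) = (-0.2877 + 0.0925) / 0.3354 = -0.5819 → -0.58
d₂ = -0.5819 − 0.3354 = -0.9173 → -0.92
exp(−rT) = exp(−0.029·1.25) = 0.9644
N(d₁) = N(-0.58) = 0.2810;  N(d₂) = N(-0.92) = 0.1788
C = 150·0.2810 − 200·0.9644·0.1788 = 42.1500 − 34.4869 = 7.6631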